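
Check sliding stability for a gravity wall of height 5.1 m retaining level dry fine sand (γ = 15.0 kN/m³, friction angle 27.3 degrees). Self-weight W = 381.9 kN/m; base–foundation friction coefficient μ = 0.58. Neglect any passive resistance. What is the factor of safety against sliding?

K_a = tan²(45° − 27.3°/2) = 0.3711.
P_a = ½K_aγH² = 0.5×0.3711×15.0×5.1² = 72.40 kN/m, acting at H/3 = 1.700 m above the base.
FS_sliding = μW / P_a = 0.58×381.9 / 72.40 = 3.059.

3.06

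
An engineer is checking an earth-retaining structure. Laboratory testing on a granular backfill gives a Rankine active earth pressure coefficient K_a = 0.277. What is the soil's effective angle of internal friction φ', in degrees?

K_a = tan²(45° − φ/2) ⇒ 45° − φ/2 = arctan(√0.277) = 27.76°.
φ = 2(45° − 27.76°) = 34.48°.

34.5°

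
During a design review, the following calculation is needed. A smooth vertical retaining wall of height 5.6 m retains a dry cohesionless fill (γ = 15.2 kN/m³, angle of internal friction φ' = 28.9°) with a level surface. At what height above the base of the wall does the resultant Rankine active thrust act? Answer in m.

K_a = 0.3484.
The pressure distribution is triangular, so the resultant acts at H/3 above the base = 5.6/3 = 1.867 m.

1.87 m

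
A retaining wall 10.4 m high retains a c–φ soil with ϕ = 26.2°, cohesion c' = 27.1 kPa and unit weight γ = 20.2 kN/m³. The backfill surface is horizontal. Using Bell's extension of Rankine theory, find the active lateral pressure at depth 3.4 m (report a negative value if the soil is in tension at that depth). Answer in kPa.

K_a = (1 − sin φ)/(1 + sin φ) = 0.3874.
σ_a = K_a γ z − 2c√K_a = 0.3874×20.2×3.4 − 2×27.1×0.6224 = -7.127 kPa.

-7.13 kPa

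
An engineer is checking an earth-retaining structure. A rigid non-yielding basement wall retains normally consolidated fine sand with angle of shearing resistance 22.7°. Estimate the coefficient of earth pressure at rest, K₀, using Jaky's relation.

K₀ = 1 − sin φ' = 1 − sin 22.7° = 0.6141.

0.614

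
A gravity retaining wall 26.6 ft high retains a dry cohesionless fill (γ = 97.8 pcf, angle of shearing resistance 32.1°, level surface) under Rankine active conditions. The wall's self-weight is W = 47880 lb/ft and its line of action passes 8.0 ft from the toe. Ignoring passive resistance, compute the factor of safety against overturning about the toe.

4.08

K_a = tan²(45° − 32.1°/2) = 0.3060.
P_a = ½K_aγH² = 0.5×0.3060×97.8×26.6² = 10590 lb/ft, acting at H/3 = 8.867 ft above the base.
Overturning moment M_o = P_a × H/3 = 10590 × 8.867 = 93870.
Resisting moment M_r = W × 8.0 = 47880 × 8.0 = 383000.
FS_overturning = M_r/M_o = 383000/93870 = 4.080.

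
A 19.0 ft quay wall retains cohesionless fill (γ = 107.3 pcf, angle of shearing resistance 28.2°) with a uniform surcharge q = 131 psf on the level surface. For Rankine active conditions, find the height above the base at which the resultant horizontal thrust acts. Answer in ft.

6.69 ft

K_a = 0.3582.
Triangular part P₁ = ½K_aγH² = 6937 at H/3 = 6.333 ft; rectangular part P₂ = K_a q H = 891.5 at H/2 = 9.500 ft.
ȳ = (P₁·6.333 + P₂·9.500)/(P₁+P₂) = 6.694 ft.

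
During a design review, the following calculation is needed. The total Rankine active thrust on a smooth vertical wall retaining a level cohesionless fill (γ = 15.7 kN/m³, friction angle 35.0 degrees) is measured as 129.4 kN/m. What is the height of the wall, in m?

K_a = 0.2710. P_a = ½ K_a γ H² ⇒ H = √(2P_a/(K_a γ)).
H = √(2×129.4/(0.2710×15.7)) = 7.799 m.

7.80 m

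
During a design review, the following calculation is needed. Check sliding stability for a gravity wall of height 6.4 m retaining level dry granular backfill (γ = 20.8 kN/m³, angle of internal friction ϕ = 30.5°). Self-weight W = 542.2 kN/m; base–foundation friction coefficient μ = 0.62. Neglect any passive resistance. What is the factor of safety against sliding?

K_a = tan²(45° − 30.5°/2) = 0.3267.
P_a = ½K_aγH² = 0.5×0.3267×20.8×6.4² = 139.2 kN/m, acting at H/3 = 2.133 m above the base.
FS_sliding = μW / P_a = 0.62×542.2 / 139.2 = 2.416.

2.42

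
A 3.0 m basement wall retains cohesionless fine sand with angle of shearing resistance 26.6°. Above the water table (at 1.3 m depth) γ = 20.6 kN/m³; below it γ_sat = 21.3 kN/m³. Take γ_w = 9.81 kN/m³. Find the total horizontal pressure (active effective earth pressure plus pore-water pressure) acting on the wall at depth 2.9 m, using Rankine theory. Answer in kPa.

K_a = (1 − sin φ)/(1 + sin φ) = 0.3814.
γ' = 21.3 − 9.81 = 11.49 kN/m³.
Effective vertical stress at 2.9 m: σ'_v = 20.6×1.3 + 11.49×1.60 = 45.16 kPa.
σ'_h = K_a σ'_v = 0.3814 × 45.16 = 17.23 kPa; u = γ_w × 1.60 = 15.70 kPa.
Total σ_h = 17.23 + 15.70 = 32.92 kPa.

32.9 kPa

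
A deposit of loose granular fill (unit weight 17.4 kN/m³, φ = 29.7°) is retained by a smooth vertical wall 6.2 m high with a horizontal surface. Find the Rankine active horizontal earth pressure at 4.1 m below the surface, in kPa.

24.1 kPa

K_a = (1 − sin φ)/(1 + sin φ) = 0.3374.
σ_h = K_a γ z = 0.3374 × 17.4 × 4.1 = 24.07 kPa.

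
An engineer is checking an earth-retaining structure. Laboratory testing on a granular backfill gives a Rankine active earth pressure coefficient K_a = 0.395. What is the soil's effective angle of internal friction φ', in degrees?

K_a = tan²(45° − φ/2) ⇒ 45° − φ/2 = arctan(√0.395) = 32.15°.
φ = 2(45° − 32.15°) = 25.70°.

25.7°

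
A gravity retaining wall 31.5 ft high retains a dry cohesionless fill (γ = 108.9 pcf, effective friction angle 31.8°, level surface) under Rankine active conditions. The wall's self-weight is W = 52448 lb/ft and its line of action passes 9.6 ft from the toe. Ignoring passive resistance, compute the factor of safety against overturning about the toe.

K_a = tan²(45° − 31.8°/2) = 0.3098.
P_a = ½K_aγH² = 0.5×0.3098×108.9×31.5² = 16740 lb/ft, acting at H/3 = 10.50 ft above the base.
Overturning moment M_o = P_a × H/3 = 16740 × 10.50 = 175700.
Resisting moment M_r = W × 9.6 = 52448 × 9.6 = 503500.
FS_overturning = M_r/M_o = 503500/175700 = 2.865.

2.86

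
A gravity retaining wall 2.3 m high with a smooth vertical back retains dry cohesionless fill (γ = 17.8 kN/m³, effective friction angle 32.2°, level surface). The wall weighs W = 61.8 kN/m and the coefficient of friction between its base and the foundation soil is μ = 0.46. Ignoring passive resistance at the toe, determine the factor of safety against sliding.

1.98

K_a = tan²(45° − 32.2°/2) = 0.3047.
P_a = ½K_aγH² = 0.5×0.3047×17.8×2.3² = 14.35 kN/m, acting at H/3 = 0.7667 m above the base.
FS_sliding = μW / P_a = 0.46×61.8 / 14.35 = 1.981.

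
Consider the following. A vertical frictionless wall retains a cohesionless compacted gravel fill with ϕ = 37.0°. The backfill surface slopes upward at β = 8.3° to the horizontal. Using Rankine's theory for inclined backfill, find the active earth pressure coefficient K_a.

0.255

K_a = cos β · (cos β − √(cos²β − cos²φ)) / (cos β + √(cos²β − cos²φ)).
cos β = 0.9895, cos φ = 0.7986, √(cos²β − cos²φ) = 0.5842.
K_a = 0.9895 × (0.9895 − 0.5842)/(0.9895 + 0.5842) = 0.2548.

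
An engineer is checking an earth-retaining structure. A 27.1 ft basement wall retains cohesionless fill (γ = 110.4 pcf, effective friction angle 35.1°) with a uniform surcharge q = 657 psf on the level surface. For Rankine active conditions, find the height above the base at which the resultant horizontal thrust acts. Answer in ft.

10.4 ft

K_a = 0.2698.
Triangular part P₁ = ½K_aγH² = 10940 at H/3 = 9.033 ft; rectangular part P₂ = K_a q H = 4804 at H/2 = 13.55 ft.
ȳ = (P₁·9.033 + P₂·13.55)/(P₁+P₂) = 10.41 ft.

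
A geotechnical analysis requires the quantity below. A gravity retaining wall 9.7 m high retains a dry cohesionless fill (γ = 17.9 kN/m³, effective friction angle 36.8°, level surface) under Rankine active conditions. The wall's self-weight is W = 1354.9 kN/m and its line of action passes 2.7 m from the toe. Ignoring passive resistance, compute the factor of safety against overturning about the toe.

K_a = tan²(45° − 36.8°/2) = 0.2508.
P_a = ½K_aγH² = 0.5×0.2508×17.9×9.7² = 211.2 kN/m, acting at H/3 = 3.233 m above the base.
Overturning moment M_o = P_a × H/3 = 211.2 × 3.233 = 682.8.
Resisting moment M_r = W × 2.7 = 1354.9 × 2.7 = 3658.
FS_overturning = M_r/M_o = 3658/682.8 = 5.358.

5.36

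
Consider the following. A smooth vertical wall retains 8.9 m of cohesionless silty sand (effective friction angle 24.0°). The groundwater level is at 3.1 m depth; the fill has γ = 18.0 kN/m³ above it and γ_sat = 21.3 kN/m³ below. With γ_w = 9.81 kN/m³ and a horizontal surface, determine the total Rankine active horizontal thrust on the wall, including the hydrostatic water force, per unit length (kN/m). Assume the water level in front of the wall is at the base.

K_a = tan²(45° − φ/2) = 0.4217.
γ' = 21.3 − 9.81 = 11.49 kN/m³. Depth below WT = 5.8 m.
σ'_h at WT = K_a γ d_w = 23.53 kPa; at base = 23.53 + K_a γ' × 5.8 = 51.64 kPa.
P₁ (0–3.1 m) = ½×23.53×3.1 = 36.48. P₂ (3.1–8.9 m) = ½(23.53+51.64)×5.8 = 218.0.
P_w = ½ γ_w h₂² = 0.5×9.81×5.8² = 165.0. Total = 36.48+218.0+165.0 = 419.5 kN/m.

419 kN/m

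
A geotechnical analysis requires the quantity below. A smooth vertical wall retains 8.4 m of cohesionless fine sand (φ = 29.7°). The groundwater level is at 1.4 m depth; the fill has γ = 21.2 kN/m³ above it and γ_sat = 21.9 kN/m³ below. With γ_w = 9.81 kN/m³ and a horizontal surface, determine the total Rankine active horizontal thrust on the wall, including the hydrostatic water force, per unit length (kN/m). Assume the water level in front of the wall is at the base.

417 kN/m

K_a = tan²(45° − φ/2) = 0.3374.
γ' = 21.9 − 9.81 = 12.09 kN/m³. Depth below WT = 7.0 m.
σ'_h at WT = K_a γ d_w = 10.01 kPa; at base = 10.01 + K_a γ' × 7.0 = 38.57 kPa.
P₁ (0–1.4 m) = ½×10.01×1.4 = 7.009. P₂ (1.4–8.4 m) = ½(10.01+38.57)×7.0 = 170.0.
P_w = ½ γ_w h₂² = 0.5×9.81×7.0² = 240.3. Total = 7.009+170.0+240.3 = 417.4 kN/m.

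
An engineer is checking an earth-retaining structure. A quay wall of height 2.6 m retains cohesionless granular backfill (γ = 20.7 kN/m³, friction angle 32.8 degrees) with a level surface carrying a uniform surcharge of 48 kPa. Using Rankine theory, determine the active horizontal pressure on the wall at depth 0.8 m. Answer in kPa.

19.2 kPa

K_a = (1 − sin φ)/(1 + sin φ) = 0.2973.
σ_v = γz + q = 20.7 × 0.8 + 48 = 64.56 kPa.
σ_h = K_a σ_v = 0.2973 × 64.56 = 19.19 kPa.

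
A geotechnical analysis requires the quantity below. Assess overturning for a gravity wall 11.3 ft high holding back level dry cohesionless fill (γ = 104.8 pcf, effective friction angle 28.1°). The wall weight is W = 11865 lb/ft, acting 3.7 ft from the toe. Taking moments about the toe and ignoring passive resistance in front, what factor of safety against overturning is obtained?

4.84

K_a = tan²(45° − 28.1°/2) = 0.3596.
P_a = ½K_aγH² = 0.5×0.3596×104.8×11.3² = 2406 lb/ft, acting at H/3 = 3.767 ft above the base.
Overturning moment M_o = P_a × H/3 = 2406 × 3.767 = 9063.
Resisting moment M_r = W × 3.7 = 11865 × 3.7 = 43900.
FS_overturning = M_r/M_o = 43900/9063 = 4.844.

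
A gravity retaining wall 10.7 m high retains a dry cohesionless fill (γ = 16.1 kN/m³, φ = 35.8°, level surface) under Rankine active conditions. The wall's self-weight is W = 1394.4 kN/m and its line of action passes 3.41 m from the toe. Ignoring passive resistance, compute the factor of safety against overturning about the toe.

K_a = tan²(45° − 35.8°/2) = 0.2619.
P_a = ½K_aγH² = 0.5×0.2619×16.1×10.7² = 241.3 kN/m, acting at H/3 = 3.567 m above the base.
Overturning moment M_o = P_a × H/3 = 241.3 × 3.567 = 860.8.
Resisting moment M_r = W × 3.41 = 1394.4 × 3.41 = 4755.
FS_overturning = M_r/M_o = 4755/860.8 = 5.524.

5.52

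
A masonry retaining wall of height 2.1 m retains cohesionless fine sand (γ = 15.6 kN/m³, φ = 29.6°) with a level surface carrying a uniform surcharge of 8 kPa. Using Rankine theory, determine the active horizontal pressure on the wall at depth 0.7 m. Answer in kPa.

K_a = (1 − sin φ)/(1 + sin φ) = 0.3387.
σ_v = γz + q = 15.6 × 0.7 + 8 = 18.92 kPa.
σ_h = K_a σ_v = 0.3387 × 18.92 = 6.409 kPa.

6.41 kPa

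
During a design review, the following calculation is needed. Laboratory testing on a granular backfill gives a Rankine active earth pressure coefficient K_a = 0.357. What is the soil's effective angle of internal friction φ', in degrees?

28.3°

K_a = tan²(45° − φ/2) ⇒ 45° − φ/2 = arctan(√0.357) = 30.86°.
φ = 2(45° − 30.86°) = 28.28°.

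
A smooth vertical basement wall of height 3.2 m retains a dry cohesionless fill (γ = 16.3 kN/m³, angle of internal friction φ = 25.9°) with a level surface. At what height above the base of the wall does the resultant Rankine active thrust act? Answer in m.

K_a = 0.3920.
The pressure distribution is triangular, so the resultant acts at H/3 above the base = 3.2/3 = 1.067 m.

1.07 m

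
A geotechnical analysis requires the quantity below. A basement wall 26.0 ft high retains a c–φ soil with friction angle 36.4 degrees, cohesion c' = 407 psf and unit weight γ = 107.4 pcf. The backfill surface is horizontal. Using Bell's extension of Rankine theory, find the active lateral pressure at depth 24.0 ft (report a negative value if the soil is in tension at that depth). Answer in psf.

K_a = (1 − sin φ)/(1 + sin φ) = 0.2552.
σ_a = K_a γ z − 2c√K_a = 0.2552×107.4×24.0 − 2×407×0.5051 = 246.5 psf.

247 psf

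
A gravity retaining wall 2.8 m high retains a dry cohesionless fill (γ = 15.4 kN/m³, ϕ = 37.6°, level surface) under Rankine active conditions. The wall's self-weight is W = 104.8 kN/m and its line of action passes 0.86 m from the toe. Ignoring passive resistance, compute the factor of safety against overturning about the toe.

K_a = tan²(45° − 37.6°/2) = 0.2421.
P_a = ½K_aγH² = 0.5×0.2421×15.4×2.8² = 14.62 kN/m, acting at H/3 = 0.9333 m above the base.
Overturning moment M_o = P_a × H/3 = 14.62 × 0.9333 = 13.64.
Resisting moment M_r = W × 0.86 = 104.8 × 0.86 = 90.13.
FS_overturning = M_r/M_o = 90.13/13.64 = 6.607.

6.61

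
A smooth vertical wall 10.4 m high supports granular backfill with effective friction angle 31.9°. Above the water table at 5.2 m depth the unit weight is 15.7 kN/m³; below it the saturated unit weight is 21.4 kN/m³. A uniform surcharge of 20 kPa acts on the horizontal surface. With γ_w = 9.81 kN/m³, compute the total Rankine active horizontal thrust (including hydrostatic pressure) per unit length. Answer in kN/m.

442 kN/m

K_a = tan²(45° − φ/2) = 0.3085.
γ' = 21.4 − 9.81 = 11.59 kN/m³. h₂ = H − d_w = 5.2 m.
σ'_h: at surface K_a·q = 6.171; at WT K_a(q+γd_w) = 31.36; at base K_a(q+γd_w+γ'h₂) = 49.95 kPa.
P₁ = ½(6.171+31.36)×5.2 = 97.58; P₂ = ½(31.36+49.95)×5.2 = 211.4; P_w = ½γ_w h₂² = 132.6.
Total = 97.58+211.4+132.6 = 441.6 kN/m.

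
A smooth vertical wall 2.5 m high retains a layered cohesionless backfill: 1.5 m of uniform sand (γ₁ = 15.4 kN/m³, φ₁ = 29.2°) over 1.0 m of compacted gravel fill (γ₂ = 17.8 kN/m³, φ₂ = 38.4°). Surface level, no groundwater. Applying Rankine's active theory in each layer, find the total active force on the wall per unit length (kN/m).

13.4 kN/m

K_a1 = tan²(45°−29.2°/2) = 0.3442; K_a2 = tan²(45°−38.4°/2) = 0.2337.
Layer 1: σ at base = K_a1 γ₁ h₁ = 7.951 kPa; P₁ = ½×7.951×1.5 = 5.963.
Layer 2: σ_v at top = γ₁h₁ = 23.10; σ_h top = K_a2×23.10 = 5.398; σ_h base = K_a2×(23.10+17.8×1.0) = 9.558.
P₂ = ½(5.398+9.558)×1.0 = 7.478. Total P_a = 5.963+7.478 = 13.44 kN/m.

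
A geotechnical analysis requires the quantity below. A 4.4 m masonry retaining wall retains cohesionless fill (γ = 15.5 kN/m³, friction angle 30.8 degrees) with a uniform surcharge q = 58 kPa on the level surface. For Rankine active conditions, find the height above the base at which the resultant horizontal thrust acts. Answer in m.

1.93 m

K_a = 0.3227.
Triangular part P₁ = ½K_aγH² = 48.42 at H/3 = 1.467 m; rectangular part P₂ = K_a q H = 82.36 at H/2 = 2.200 m.
ȳ = (P₁·1.467 + P₂·2.200)/(P₁+P₂) = 1.928 m.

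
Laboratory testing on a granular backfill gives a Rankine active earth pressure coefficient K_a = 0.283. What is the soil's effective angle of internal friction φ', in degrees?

K_a = tan²(45° − φ/2) ⇒ 45° − φ/2 = arctan(√0.283) = 28.01°.
φ = 2(45° − 28.01°) = 33.98°.

34.0°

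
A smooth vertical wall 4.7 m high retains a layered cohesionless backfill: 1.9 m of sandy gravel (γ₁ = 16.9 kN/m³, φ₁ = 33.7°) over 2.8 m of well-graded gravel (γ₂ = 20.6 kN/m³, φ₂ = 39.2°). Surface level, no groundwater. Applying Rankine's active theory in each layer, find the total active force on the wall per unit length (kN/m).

47.2 kN/m

K_a1 = tan²(45°−33.7°/2) = 0.2863; K_a2 = tan²(45°−39.2°/2) = 0.2255.
Layer 1: σ at base = K_a1 γ₁ h₁ = 9.193 kPa; P₁ = ½×9.193×1.9 = 8.734.
Layer 2: σ_v at top = γ₁h₁ = 32.11; σ_h top = K_a2×32.11 = 7.240; σ_h base = K_a2×(32.11+20.6×2.8) = 20.24.
P₂ = ½(7.240+20.24)×2.8 = 38.48. Total P_a = 8.734+38.48 = 47.21 kN/m.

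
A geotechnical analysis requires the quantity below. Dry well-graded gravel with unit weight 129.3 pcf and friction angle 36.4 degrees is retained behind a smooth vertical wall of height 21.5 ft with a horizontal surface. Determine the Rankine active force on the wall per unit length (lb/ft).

K_a = tan²(45° − φ/2) = 0.2552.
P_a = ½ K_a γ H² = 0.5 × 0.2552 × 129.3 × 21.5² = 7625 lb/ft.

7630 lb/ft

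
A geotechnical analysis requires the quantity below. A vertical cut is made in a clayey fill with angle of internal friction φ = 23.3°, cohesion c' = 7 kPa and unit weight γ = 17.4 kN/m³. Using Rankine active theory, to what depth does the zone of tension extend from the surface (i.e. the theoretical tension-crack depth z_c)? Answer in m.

1.22 m

K_a = tan²(45° − 23.3°/2) = 0.4331; √K_a = 0.6581.
The active pressure is zero where K_a γ z = 2c√K_a, so z_c = 2c/(γ√K_a) = 2×7/(17.4×0.6581) = 1.223 m.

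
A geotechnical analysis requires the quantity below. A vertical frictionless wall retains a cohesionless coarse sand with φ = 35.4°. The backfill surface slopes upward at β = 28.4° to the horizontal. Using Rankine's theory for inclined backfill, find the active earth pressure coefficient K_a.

0.399

K_a = cos β · (cos β − √(cos²β − cos²φ)) / (cos β + √(cos²β − cos²φ)).
cos β = 0.8796, cos φ = 0.8151, √(cos²β − cos²φ) = 0.3307.
K_a = 0.8796 × (0.8796 − 0.3307)/(0.8796 + 0.3307) = 0.3990.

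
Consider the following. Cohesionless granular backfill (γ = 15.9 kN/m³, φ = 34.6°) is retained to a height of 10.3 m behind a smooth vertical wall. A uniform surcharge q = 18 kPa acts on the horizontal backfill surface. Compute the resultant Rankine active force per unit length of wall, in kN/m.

284 kN/m

K_a = tan²(45° − φ/2) = 0.2756.
Soil triangle: ½ K_a γ H² = 0.5×0.2756×15.9×10.3² = 232.5 kN/m.
Surcharge rectangle: K_a q H = 0.2756×18×10.3 = 51.10 kN/m.
Total = 232.5 + 51.10 = 283.6 kN/m.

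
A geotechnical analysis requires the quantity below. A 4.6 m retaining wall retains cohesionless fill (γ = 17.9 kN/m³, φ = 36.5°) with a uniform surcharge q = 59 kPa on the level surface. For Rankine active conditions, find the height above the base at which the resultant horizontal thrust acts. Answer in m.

K_a = 0.2541.
Triangular part P₁ = ½K_aγH² = 48.11 at H/3 = 1.533 m; rectangular part P₂ = K_a q H = 68.95 at H/2 = 2.300 m.
ȳ = (P₁·1.533 + P₂·2.300)/(P₁+P₂) = 1.985 m.

1.98 m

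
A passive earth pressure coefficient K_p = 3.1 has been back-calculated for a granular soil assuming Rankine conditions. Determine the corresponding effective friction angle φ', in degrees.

K_p = (1+sin φ)/(1−sin φ) ⇒ sin φ = (K_p − 1)/(K_p + 1) = 0.5122.
φ = arcsin(0.5122) = 30.81°.

30.8°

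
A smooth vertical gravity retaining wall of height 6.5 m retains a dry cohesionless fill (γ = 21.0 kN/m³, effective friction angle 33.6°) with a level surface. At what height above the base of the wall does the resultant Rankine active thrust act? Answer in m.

K_a = 0.2875.
The pressure distribution is triangular, so the resultant acts at H/3 above the base = 6.5/3 = 2.167 m.

2.17 m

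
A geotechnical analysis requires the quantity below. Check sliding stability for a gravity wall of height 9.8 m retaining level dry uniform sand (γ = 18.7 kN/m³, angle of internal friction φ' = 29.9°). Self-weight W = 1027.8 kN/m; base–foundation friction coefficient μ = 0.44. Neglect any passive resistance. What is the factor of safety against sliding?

1.50

K_a = tan²(45° − 29.9°/2) = 0.3347.
P_a = ½K_aγH² = 0.5×0.3347×18.7×9.8² = 300.5 kN/m, acting at H/3 = 3.267 m above the base.
FS_sliding = μW / P_a = 0.44×1027.8 / 300.5 = 1.505.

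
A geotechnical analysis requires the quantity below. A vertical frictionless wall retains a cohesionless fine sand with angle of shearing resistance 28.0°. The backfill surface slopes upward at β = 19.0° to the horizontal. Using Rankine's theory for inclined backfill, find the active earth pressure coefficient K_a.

0.447

K_a = cos β · (cos β − √(cos²β − cos²φ)) / (cos β + √(cos²β − cos²φ)).
cos β = 0.9455, cos φ = 0.8829, √(cos²β − cos²φ) = 0.3382.
K_a = 0.9455 × (0.9455 − 0.3382)/(0.9455 + 0.3382) = 0.4473.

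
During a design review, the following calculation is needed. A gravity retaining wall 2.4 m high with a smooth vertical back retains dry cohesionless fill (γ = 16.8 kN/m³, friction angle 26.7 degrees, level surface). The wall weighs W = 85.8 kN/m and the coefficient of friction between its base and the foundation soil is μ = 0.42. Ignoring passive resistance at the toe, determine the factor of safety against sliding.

K_a = tan²(45° − 26.7°/2) = 0.3800.
P_a = ½K_aγH² = 0.5×0.3800×16.8×2.4² = 18.38 kN/m, acting at H/3 = 0.8000 m above the base.
FS_sliding = μW / P_a = 0.42×85.8 / 18.38 = 1.960.

1.96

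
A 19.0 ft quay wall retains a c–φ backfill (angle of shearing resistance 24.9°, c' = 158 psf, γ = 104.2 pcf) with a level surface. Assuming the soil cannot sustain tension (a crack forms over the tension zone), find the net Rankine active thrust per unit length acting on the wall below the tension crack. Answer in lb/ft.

K_a = 0.4074; √K_a = 0.6383.
Tension-crack depth z_c = 2c/(γ√K_a) = 2×158/(104.2×0.6383) = 4.751 ft.
σ_a at base = K_a γ H − 2c√K_a = 0.4074×104.2×19.0 − 2×158×0.6383 = 604.9 psf.
P_a = ½ × 604.9 × (H − z_c) = 0.5×604.9×14.25 = 4310 lb/ft.

4310 lb/ft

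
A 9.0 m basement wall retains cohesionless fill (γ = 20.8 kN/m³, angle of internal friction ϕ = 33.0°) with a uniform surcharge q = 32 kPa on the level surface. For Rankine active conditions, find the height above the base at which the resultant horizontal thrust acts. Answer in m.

3.38 m

K_a = 0.2948.
Triangular part P₁ = ½K_aγH² = 248.3 at H/3 = 3.000 m; rectangular part P₂ = K_a q H = 84.90 at H/2 = 4.500 m.
ȳ = (P₁·3.000 + P₂·4.500)/(P₁+P₂) = 3.382 m.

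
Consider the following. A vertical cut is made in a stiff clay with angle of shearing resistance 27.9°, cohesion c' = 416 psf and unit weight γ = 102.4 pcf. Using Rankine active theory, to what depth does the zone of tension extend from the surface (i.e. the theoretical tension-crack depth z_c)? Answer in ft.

K_a = tan²(45° − 27.9°/2) = 0.3625; √K_a = 0.6020.
The active pressure is zero where K_a γ z = 2c√K_a, so z_c = 2c/(γ√K_a) = 2×416/(102.4×0.6020) = 13.50 ft.

13.5 ft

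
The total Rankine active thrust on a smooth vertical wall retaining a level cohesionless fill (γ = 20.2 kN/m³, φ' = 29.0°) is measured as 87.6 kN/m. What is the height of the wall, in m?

K_a = 0.3470. P_a = ½ K_a γ H² ⇒ H = √(2P_a/(K_a γ)).
H = √(2×87.6/(0.3470×20.2)) = 5.000 m.

5.00 m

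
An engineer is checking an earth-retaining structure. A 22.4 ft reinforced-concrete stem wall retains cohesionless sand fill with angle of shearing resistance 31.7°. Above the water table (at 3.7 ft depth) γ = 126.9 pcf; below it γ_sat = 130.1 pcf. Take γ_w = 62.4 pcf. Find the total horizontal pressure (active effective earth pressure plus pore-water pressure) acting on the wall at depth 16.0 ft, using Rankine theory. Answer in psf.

K_a = (1 − sin φ)/(1 + sin φ) = 0.3111.
γ' = 130.1 − 62.4 = 67.70 pcf.
Effective vertical stress at 16.0 ft: σ'_v = 126.9×3.7 + 67.70×12.3 = 1302 psf.
σ'_h = K_a σ'_v = 0.3111 × 1302 = 405.1 psf; u = γ_w × 12.3 = 767.5 psf.
Total σ_h = 405.1 + 767.5 = 1173 psf.

1170 psf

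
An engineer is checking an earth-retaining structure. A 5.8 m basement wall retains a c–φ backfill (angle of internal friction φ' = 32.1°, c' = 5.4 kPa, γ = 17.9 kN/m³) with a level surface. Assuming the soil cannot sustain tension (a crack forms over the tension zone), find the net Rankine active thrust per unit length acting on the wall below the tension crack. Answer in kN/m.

K_a = 0.3060; √K_a = 0.5532.
Tension-crack depth z_c = 2c/(γ√K_a) = 2×5.4/(17.9×0.5532) = 1.091 m.
σ_a at base = K_a γ H − 2c√K_a = 0.3060×17.9×5.8 − 2×5.4×0.5532 = 25.79 kPa.
P_a = ½ × 25.79 × (H − z_c) = 0.5×25.79×4.709 = 60.74 kN/m.

60.7 kN/m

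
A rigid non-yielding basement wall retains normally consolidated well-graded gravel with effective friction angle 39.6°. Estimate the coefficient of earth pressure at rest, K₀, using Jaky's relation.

0.363

K₀ = 1 − sin φ' = 1 − sin 39.6° = 0.3626.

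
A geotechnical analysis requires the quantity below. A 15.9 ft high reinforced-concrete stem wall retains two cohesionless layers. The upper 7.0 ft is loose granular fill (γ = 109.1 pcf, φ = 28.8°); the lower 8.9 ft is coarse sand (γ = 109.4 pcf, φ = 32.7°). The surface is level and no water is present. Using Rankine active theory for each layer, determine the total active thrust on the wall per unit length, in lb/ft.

K_a1 = tan²(45°−28.8°/2) = 0.3498; K_a2 = tan²(45°−32.7°/2) = 0.2985.
Layer 1: σ at base = K_a1 γ₁ h₁ = 267.1 psf; P₁ = ½×267.1×7.0 = 934.9.
Layer 2: σ_v at top = γ₁h₁ = 763.7; σ_h top = K_a2×763.7 = 228.0; σ_h base = K_a2×(763.7+109.4×8.9) = 518.6.
P₂ = ½(228.0+518.6)×8.9 = 3322. Total P_a = 934.9+3322 = 4257 lb/ft.

4260 lb/ft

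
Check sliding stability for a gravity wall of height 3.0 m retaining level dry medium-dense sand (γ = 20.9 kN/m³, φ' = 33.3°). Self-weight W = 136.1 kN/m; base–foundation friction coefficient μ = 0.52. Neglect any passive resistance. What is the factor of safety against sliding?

K_a = tan²(45° − 33.3°/2) = 0.2911.
P_a = ½K_aγH² = 0.5×0.2911×20.9×3.0² = 27.38 kN/m, acting at H/3 = 1.000 m above the base.
FS_sliding = μW / P_a = 0.52×136.1 / 27.38 = 2.585.

2.58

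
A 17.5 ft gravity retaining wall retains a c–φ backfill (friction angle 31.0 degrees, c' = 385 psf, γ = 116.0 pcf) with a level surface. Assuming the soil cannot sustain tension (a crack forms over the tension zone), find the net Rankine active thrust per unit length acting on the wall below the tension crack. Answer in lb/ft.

618 lb/ft

K_a = 0.3201; √K_a = 0.5658.
Tension-crack depth z_c = 2c/(γ√K_a) = 2×385/(116.0×0.5658) = 11.73 ft.
σ_a at base = K_a γ H − 2c√K_a = 0.3201×116.0×17.5 − 2×385×0.5658 = 214.2 psf.
P_a = ½ × 214.2 × (H − z_c) = 0.5×214.2×5.767 = 617.6 lb/ft.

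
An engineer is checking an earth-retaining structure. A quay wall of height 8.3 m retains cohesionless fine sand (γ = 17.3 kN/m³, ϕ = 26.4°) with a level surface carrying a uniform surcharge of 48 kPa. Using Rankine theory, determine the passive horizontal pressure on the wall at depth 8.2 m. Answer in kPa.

494 kPa

K_p = (1 + sin φ)/(1 − sin φ) = 2.601.
σ_v = γz + q = 17.3 × 8.2 + 48 = 189.9 kPa.
σ_h = K_p σ_v = 2.601 × 189.9 = 493.9 kPa.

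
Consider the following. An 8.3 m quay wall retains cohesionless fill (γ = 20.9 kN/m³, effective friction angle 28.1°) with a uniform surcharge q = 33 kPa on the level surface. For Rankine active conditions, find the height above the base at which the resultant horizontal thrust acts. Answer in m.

K_a = 0.3596.
Triangular part P₁ = ½K_aγH² = 258.9 at H/3 = 2.767 m; rectangular part P₂ = K_a q H = 98.50 at H/2 = 4.150 m.
ȳ = (P₁·2.767 + P₂·4.150)/(P₁+P₂) = 3.148 m.

3.15 m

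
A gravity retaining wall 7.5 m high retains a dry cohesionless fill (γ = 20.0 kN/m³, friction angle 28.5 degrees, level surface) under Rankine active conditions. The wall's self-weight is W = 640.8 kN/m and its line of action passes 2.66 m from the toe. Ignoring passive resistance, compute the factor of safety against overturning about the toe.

K_a = tan²(45° − 28.5°/2) = 0.3540.
P_a = ½K_aγH² = 0.5×0.3540×20.0×7.5² = 199.1 kN/m, acting at H/3 = 2.500 m above the base.
Overturning moment M_o = P_a × H/3 = 199.1 × 2.500 = 497.7.
Resisting moment M_r = W × 2.66 = 640.8 × 2.66 = 1705.
FS_overturning = M_r/M_o = 1705/497.7 = 3.425.

3.42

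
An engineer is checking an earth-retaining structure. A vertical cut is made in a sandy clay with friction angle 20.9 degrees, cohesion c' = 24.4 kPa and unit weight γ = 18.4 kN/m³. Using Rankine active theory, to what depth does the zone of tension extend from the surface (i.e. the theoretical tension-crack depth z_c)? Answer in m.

3.85 m

K_a = tan²(45° − 20.9°/2) = 0.4741; √K_a = 0.6886.
The active pressure is zero where K_a γ z = 2c√K_a, so z_c = 2c/(γ√K_a) = 2×24.4/(18.4×0.6886) = 3.852 m.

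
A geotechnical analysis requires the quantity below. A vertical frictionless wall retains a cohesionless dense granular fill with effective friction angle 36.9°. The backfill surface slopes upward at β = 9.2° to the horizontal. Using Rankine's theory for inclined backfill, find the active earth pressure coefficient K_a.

0.257

K_a = cos β · (cos β − √(cos²β − cos²φ)) / (cos β + √(cos²β − cos²φ)).
cos β = 0.9871, cos φ = 0.7997, √(cos²β − cos²φ) = 0.5787.
K_a = 0.9871 × (0.9871 − 0.5787)/(0.9871 + 0.5787) = 0.2575.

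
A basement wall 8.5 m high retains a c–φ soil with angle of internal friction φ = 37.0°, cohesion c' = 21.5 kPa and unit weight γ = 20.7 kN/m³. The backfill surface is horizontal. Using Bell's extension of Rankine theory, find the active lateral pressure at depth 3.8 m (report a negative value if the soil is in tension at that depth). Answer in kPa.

K_a = (1 − sin φ)/(1 + sin φ) = 0.2486.
σ_a = K_a γ z − 2c√K_a = 0.2486×20.7×3.8 − 2×21.5×0.4986 = -1.885 kPa.

-1.89 kPa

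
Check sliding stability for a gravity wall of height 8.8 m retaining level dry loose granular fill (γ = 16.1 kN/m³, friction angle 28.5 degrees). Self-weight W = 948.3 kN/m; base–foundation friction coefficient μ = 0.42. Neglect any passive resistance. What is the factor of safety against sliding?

1.81

K_a = tan²(45° − 28.5°/2) = 0.3540.
P_a = ½K_aγH² = 0.5×0.3540×16.1×8.8² = 220.6 kN/m, acting at H/3 = 2.933 m above the base.
FS_sliding = μW / P_a = 0.42×948.3 / 220.6 = 1.805.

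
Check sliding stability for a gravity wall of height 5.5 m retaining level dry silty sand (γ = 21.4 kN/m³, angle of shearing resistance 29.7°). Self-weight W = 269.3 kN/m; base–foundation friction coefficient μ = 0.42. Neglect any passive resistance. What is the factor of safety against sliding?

K_a = tan²(45° − 29.7°/2) = 0.3374.
P_a = ½K_aγH² = 0.5×0.3374×21.4×5.5² = 109.2 kN/m, acting at H/3 = 1.833 m above the base.
FS_sliding = μW / P_a = 0.42×269.3 / 109.2 = 1.036.

1.04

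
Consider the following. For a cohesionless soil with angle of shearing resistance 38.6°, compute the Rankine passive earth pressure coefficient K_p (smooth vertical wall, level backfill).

K_p = (1 + sin φ)/(1 − sin φ) = tan²(45° + 38.6°/2) = 4.317.

4.32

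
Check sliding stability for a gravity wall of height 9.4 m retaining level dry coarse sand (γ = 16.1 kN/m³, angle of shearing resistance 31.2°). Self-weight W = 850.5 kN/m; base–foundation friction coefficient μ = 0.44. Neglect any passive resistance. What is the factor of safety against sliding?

1.66

K_a = tan²(45° − 31.2°/2) = 0.3175.
P_a = ½K_aγH² = 0.5×0.3175×16.1×9.4² = 225.8 kN/m, acting at H/3 = 3.133 m above the base.
FS_sliding = μW / P_a = 0.44×850.5 / 225.8 = 1.657.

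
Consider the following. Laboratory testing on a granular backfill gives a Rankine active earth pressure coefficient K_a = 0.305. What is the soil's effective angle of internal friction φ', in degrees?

K_a = tan²(45° − φ/2) ⇒ 45° − φ/2 = arctan(√0.305) = 28.91°.
φ = 2(45° − 28.91°) = 32.18°.

32.2°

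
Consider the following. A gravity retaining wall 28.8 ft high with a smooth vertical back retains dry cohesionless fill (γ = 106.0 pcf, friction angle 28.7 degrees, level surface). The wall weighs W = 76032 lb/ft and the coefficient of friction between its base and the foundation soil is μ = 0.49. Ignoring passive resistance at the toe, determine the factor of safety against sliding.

K_a = tan²(45° − 28.7°/2) = 0.3511.
P_a = ½K_aγH² = 0.5×0.3511×106.0×28.8² = 15440 lb/ft, acting at H/3 = 9.600 ft above the base.
FS_sliding = μW / P_a = 0.49×76032 / 15440 = 2.413.

2.41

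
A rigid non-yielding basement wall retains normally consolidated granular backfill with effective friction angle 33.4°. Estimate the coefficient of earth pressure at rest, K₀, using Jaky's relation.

K₀ = 1 − sin φ' = 1 − sin 33.4° = 0.4495.

0.450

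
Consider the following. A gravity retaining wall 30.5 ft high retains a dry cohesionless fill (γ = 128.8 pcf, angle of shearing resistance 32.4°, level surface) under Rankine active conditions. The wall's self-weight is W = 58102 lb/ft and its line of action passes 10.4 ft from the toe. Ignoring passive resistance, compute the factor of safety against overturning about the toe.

3.28

K_a = tan²(45° − 32.4°/2) = 0.3022.
P_a = ½K_aγH² = 0.5×0.3022×128.8×30.5² = 18110 lb/ft, acting at H/3 = 10.17 ft above the base.
Overturning moment M_o = P_a × H/3 = 18110 × 10.17 = 184100.
Resisting moment M_r = W × 10.4 = 58102 × 10.4 = 604300.
FS_overturning = M_r/M_o = 604300/184100 = 3.283.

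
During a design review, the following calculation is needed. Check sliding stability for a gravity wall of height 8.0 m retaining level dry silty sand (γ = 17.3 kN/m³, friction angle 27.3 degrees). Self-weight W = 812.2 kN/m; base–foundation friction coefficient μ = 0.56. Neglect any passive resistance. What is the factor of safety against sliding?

2.21

K_a = tan²(45° − 27.3°/2) = 0.3711.
P_a = ½K_aγH² = 0.5×0.3711×17.3×8.0² = 205.5 kN/m, acting at H/3 = 2.667 m above the base.
FS_sliding = μW / P_a = 0.56×812.2 / 205.5 = 2.214.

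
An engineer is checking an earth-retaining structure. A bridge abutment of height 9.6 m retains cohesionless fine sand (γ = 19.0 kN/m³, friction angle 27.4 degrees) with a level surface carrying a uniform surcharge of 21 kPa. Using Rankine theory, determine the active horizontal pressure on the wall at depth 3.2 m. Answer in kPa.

K_a = (1 − sin φ)/(1 + sin φ) = 0.3697.
σ_v = γz + q = 19.0 × 3.2 + 21 = 81.80 kPa.
σ_h = K_a σ_v = 0.3697 × 81.80 = 30.24 kPa.

30.2 kPa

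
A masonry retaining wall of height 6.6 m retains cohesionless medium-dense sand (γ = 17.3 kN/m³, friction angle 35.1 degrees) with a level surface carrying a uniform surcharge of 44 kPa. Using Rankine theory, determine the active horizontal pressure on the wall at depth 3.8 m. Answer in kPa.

29.6 kPa

K_a = (1 − sin φ)/(1 + sin φ) = 0.2698.
σ_v = γz + q = 17.3 × 3.8 + 44 = 109.7 kPa.
σ_h = K_a σ_v = 0.2698 × 109.7 = 29.61 kPa.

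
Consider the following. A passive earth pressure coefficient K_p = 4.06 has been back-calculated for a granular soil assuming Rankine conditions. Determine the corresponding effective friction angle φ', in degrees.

37.2°

K_p = (1+sin φ)/(1−sin φ) ⇒ sin φ = (K_p − 1)/(K_p + 1) = 0.6047.
φ = arcsin(0.6047) = 37.21°.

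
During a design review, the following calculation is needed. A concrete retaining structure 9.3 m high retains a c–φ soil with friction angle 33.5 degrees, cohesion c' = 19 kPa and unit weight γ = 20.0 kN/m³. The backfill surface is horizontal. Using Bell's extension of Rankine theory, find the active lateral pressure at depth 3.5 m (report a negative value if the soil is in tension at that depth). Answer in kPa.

-0.208 kPa

K_a = (1 − sin φ)/(1 + sin φ) = 0.2887.
σ_a = K_a γ z − 2c√K_a = 0.2887×20.0×3.5 − 2×19×0.5373 = -0.2083 kPa.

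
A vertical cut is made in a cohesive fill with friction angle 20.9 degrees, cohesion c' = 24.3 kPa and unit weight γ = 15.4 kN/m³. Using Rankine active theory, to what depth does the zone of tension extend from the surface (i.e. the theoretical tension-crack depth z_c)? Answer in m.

K_a = tan²(45° − 20.9°/2) = 0.4741; √K_a = 0.6886.
The active pressure is zero where K_a γ z = 2c√K_a, so z_c = 2c/(γ√K_a) = 2×24.3/(15.4×0.6886) = 4.583 m.

4.58 m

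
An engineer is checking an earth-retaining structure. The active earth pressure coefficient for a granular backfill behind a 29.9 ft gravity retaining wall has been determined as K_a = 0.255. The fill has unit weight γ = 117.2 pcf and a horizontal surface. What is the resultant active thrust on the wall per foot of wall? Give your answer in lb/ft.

13400 lb/ft

P = ½ K_a γ H² = 0.5 × 0.255 × 117.2 × 29.9² = 13360 lb/ft.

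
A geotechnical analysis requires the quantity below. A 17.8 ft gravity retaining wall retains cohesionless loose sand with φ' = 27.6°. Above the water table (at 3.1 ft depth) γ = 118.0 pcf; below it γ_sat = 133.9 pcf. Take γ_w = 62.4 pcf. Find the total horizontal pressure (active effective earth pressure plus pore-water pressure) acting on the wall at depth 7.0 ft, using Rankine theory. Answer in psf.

480 psf

K_a = (1 − sin φ)/(1 + sin φ) = 0.3668.
γ' = 133.9 − 62.4 = 71.50 pcf.
Effective vertical stress at 7.0 ft: σ'_v = 118.0×3.1 + 71.50×3.90 = 644.6 psf.
σ'_h = K_a σ'_v = 0.3668 × 644.6 = 236.4 psf; u = γ_w × 3.90 = 243.4 psf.
Total σ_h = 236.4 + 243.4 = 479.8 psf.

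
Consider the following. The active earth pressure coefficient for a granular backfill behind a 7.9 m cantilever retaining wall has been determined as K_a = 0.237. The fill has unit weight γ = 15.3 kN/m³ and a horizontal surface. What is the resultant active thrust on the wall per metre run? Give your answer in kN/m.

113 kN/m

P = ½ K_a γ H² = 0.5 × 0.237 × 15.3 × 7.9² = 113.2 kN/m.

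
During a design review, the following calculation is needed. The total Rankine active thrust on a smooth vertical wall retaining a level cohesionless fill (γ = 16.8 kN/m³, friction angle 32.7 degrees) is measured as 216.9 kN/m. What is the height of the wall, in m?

K_a = 0.2985. P_a = ½ K_a γ H² ⇒ H = √(2P_a/(K_a γ)).
H = √(2×216.9/(0.2985×16.8)) = 9.301 m.

9.30 m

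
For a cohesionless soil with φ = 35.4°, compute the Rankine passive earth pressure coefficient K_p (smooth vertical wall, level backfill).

3.75

K_p = (1 + sin φ)/(1 − sin φ) = tan²(45° + 35.4°/2) = 3.754.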